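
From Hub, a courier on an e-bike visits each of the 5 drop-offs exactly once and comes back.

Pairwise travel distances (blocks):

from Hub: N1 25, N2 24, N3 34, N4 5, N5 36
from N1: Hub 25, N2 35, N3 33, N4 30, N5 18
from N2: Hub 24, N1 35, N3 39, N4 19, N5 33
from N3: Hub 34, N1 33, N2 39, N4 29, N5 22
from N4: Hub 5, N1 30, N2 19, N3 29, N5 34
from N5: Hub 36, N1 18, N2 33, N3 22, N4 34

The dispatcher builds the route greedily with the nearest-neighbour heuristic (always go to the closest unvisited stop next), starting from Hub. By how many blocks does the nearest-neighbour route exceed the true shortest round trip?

From Hub: N4=5, N2=24, N1=25, N3=34, N5=36 → choose N4 (5).
From N4: N2=19, N3=29, N1=30, N5=34 → choose N2 (19).
From N2: N5=33, N1=35, N3=39 → choose N5 (33).
From N5: N1=18, N3=22 → choose N1 (18).
From N1: N3=33 → choose N3 (33).
NN route Hub → N4 → N2 → N5 → N1 → N3 → Hub costs 142.
Optimal: Hub → N1 → N5 → N3 → N2 → N4 → Hub costs 128 (by enumerating all 60 distinct tours).
Excess = 142 − 128 = 14.

14 blocks longer than the optimal tour.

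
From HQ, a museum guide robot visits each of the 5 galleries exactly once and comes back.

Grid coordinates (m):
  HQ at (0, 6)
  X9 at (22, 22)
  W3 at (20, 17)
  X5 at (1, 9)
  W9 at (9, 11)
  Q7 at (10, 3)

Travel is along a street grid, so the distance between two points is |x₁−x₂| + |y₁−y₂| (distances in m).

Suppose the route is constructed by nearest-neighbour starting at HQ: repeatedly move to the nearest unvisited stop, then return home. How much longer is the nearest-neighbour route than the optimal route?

HQ: X5=4, Q7=13, W9=14, W3=31, X9=38 ⇒ X5
X5: W9=10, Q7=15, W3=27, X9=34 ⇒ W9
W9: Q7=9, W3=17, X9=24 ⇒ Q7
Q7: W3=24, X9=31 ⇒ W3
W3: X9=7 ⇒ X9
NN route HQ → X5 → W9 → Q7 → W3 → X9 → HQ costs 92.
Optimal: HQ → X5 → W9 → X9 → W3 → Q7 → HQ costs 82 (by enumerating all 60 distinct tours).
Excess = 92 − 82 = 10.

Excess over optimum: 10 m.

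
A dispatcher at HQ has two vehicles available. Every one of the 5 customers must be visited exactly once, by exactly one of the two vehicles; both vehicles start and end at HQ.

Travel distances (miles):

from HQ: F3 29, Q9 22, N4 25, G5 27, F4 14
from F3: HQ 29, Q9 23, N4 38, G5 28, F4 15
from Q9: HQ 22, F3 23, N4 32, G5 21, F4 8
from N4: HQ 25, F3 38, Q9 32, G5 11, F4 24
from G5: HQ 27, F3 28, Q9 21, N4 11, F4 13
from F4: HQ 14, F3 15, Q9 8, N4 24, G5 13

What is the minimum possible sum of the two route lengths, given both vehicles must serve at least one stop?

Minimum combined distance: 137 miles.

Try each way of splitting the stops between the two vehicles (each non-empty) and, for each split, find the best tour for each vehicle:
  {F3} + {Q9, N4, G5, F4}: 58 + 79 = 137
  {Q9} + {F3, N4, G5, F4}: 44 + 93 = 137
  {F3, Q9} + {N4, G5, F4}: 74 + 63 = 137
  {N4} + {F3, Q9, G5, F4}: 50 + 100 = 150
  {F3, N4} + {Q9, G5, F4}: 92 + 70 = 162
  {Q9, N4} + {F3, G5, F4}: 79 + 84 = 163
  … (15 splits in total)
Best: vehicle 1 HQ → F3 → HQ = 58; vehicle 2 HQ → Q9 → F4 → G5 → N4 → HQ = 79; combined 137.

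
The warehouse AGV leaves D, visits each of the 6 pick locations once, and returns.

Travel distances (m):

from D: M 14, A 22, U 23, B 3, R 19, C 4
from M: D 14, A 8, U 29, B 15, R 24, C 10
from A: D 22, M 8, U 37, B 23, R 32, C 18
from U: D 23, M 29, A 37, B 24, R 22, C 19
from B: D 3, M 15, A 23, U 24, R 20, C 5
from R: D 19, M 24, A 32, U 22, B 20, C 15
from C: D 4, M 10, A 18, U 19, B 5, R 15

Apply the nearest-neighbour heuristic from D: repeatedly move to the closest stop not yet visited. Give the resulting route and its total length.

At D the remaining stops are B 3, C 4, M 14, R 19, A 22, U 23; go to B.
At B the remaining stops are C 5, M 15, R 20, A 23, U 24; go to C.
At C the remaining stops are M 10, R 15, A 18, U 19; go to M.
At M the remaining stops are A 8, R 24, U 29; go to A.
At A the remaining stops are R 32, U 37; go to R.
At R the remaining stops are U 22; go to U.
Return U→D: 23.
Total = 3 + 5 + 10 + 8 + 32 + 22 + 23 = 103.

Nearest-neighbour total = 103 m; route D → B → C → M → A → R → U → D.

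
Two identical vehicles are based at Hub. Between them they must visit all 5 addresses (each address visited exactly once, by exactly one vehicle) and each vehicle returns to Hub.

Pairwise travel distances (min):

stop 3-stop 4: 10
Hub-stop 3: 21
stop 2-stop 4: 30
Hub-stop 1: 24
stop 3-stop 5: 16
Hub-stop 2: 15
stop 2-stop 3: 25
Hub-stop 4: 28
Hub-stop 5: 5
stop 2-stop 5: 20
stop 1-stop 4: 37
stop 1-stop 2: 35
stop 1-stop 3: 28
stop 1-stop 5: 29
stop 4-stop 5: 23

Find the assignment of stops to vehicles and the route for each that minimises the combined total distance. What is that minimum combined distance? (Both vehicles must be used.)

117 min — the smallest possible combined total.

Check every non-empty split of the stops between the two vehicles; for each half take its own optimal tour:
  {stop 1} + {stop 2, stop 3, stop 4, stop 5}: 48 + 76 = 124
  {stop 2} + {stop 1, stop 3, stop 4, stop 5}: 30 + 90 = 120
  {stop 1, stop 2} + {stop 3, stop 4, stop 5}: 74 + 59 = 133
  {stop 3} + {stop 1, stop 2, stop 4, stop 5}: 42 + 115 = 157
  {stop 1, stop 3} + {stop 2, stop 4, stop 5}: 73 + 73 = 146
  {stop 2, stop 3} + {stop 1, stop 4, stop 5}: 61 + 89 = 150
  … (15 splits in total)
  {stop 1, stop 2, stop 3, stop 4} + {stop 5}: 107 + 10 = 117  ← best
Best: vehicle 1 Hub → stop 1 → stop 3 → stop 4 → stop 2 → Hub = 107; vehicle 2 Hub → stop 5 → Hub = 10; combined 117.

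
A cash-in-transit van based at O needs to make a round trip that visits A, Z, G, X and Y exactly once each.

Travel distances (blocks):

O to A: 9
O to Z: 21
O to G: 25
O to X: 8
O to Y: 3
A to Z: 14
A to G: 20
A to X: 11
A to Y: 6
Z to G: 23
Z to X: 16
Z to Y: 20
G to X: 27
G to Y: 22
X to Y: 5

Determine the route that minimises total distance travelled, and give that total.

76 blocks — the shortest possible round trip.

There are 60 distinct closed tours to check (reversals are equivalent).
O - A - Z - G - X - Y - O: 9+14+23+27+5+3 = 81
O - A - Z - G - Y - X - O: 9+14+23+22+5+8 = 81
O - A - Z - X - G - Y - O: 9+14+16+27+22+3 = 91
O - A - Z - X - Y - G - O: 9+14+16+5+22+25 = 91
O - A - Z - Y - G - X - O: 9+14+20+22+27+8 = 100
O - A - Z - Y - X - G - O: 9+14+20+5+27+25 = 100
O - A - G - Z - X - Y - O: 9+20+23+16+5+3 = 76
O - A - G - Z - Y - X - O: 9+20+23+20+5+8 = 85
O - A - G - X - Z - Y - O: 9+20+27+16+20+3 = 95
O - A - G - X - Y - Z - O: 9+20+27+5+20+21 = 102
O - A - G - Y - Z - X - O: 9+20+22+20+16+8 = 95
O - A - G - Y - X - Z - O: 9+20+22+5+16+21 = 93
O - A - X - Z - G - Y - O: 9+11+16+23+22+3 = 84
O - A - X - Z - Y - G - O: 9+11+16+20+22+25 = 103
… (46 more)
The minimum is 76.
One optimal route: O → A → G → Z → X → Y → O (or its reverse).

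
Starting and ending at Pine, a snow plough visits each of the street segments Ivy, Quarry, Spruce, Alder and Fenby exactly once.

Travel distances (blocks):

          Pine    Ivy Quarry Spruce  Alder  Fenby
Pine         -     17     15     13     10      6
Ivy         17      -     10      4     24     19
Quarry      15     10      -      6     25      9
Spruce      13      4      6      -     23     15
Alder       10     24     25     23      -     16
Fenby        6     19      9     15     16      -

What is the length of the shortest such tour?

There are 60 distinct closed tours to check (reversals are equivalent).
Pine-Ivy-Quarry-Spruce-Alder-Fenby-Pine: 17+10+6+23+16+6 = 78
Pine-Ivy-Quarry-Spruce-Fenby-Alder-Pine: 17+10+6+15+16+10 = 74
Pine-Ivy-Quarry-Alder-Spruce-Fenby-Pine: 17+10+25+23+15+6 = 96
Pine-Ivy-Quarry-Alder-Fenby-Spruce-Pine: 17+10+25+16+15+13 = 96
Pine-Ivy-Quarry-Fenby-Spruce-Alder-Pine: 17+10+9+15+23+10 = 84
Pine-Ivy-Quarry-Fenby-Alder-Spruce-Pine: 17+10+9+16+23+13 = 88
Pine-Ivy-Spruce-Quarry-Alder-Fenby-Pine: 17+4+6+25+16+6 = 74
Pine-Ivy-Spruce-Quarry-Fenby-Alder-Pine: 17+4+6+9+16+10 = 62
Pine-Ivy-Spruce-Alder-Quarry-Fenby-Pine: 17+4+23+25+9+6 = 84
Pine-Ivy-Spruce-Alder-Fenby-Quarry-Pine: 17+4+23+16+9+15 = 84
Pine-Ivy-Spruce-Fenby-Quarry-Alder-Pine: 17+4+15+9+25+10 = 80
Pine-Ivy-Spruce-Fenby-Alder-Quarry-Pine: 17+4+15+16+25+15 = 92
Pine-Ivy-Alder-Quarry-Spruce-Fenby-Pine: 17+24+25+6+15+6 = 93
Pine-Ivy-Alder-Quarry-Fenby-Spruce-Pine: 17+24+25+9+15+13 = 103
… (46 more)
Pine-Alder-Ivy-Spruce-Quarry-Fenby-Pine: 10+24+4+6+9+6 = 59  ← best
The minimum is 59.
One optimal route: Pine → Alder → Ivy → Spruce → Quarry → Fenby → Pine (or its reverse).

Minimum total distance: 59 blocks.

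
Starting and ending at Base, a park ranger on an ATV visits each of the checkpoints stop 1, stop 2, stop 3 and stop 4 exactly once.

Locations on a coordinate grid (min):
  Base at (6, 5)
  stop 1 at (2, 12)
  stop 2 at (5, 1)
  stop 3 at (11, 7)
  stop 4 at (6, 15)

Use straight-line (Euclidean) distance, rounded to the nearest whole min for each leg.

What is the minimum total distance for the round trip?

Minimum total distance: 34 min.

There are 12 distinct closed tours to check (reversals are equivalent).
Base-stop 1-stop 2-stop 3-stop 4-Base: 8+11+8+9+10 = 46
Base-stop 1-stop 2-stop 4-stop 3-Base: 8+11+14+9+5 = 47
Base-stop 1-stop 3-stop 2-stop 4-Base: 8+10+8+14+10 = 50
Base-stop 1-stop 3-stop 4-stop 2-Base: 8+10+9+14+4 = 45
Base-stop 1-stop 4-stop 2-stop 3-Base: 8+5+14+8+5 = 40
Base-stop 1-stop 4-stop 3-stop 2-Base: 8+5+9+8+4 = 34
Base-stop 2-stop 1-stop 3-stop 4-Base: 4+11+10+9+10 = 44
Base-stop 2-stop 1-stop 4-stop 3-Base: 4+11+5+9+5 = 34
Base-stop 2-stop 3-stop 1-stop 4-Base: 4+8+10+5+10 = 37
Base-stop 2-stop 4-stop 1-stop 3-Base: 4+14+5+10+5 = 38
Base-stop 3-stop 1-stop 2-stop 4-Base: 5+10+11+14+10 = 50
Base-stop 3-stop 2-stop 1-stop 4-Base: 5+8+11+5+10 = 39
The minimum is 34.
One optimal route: Base → stop 1 → stop 4 → stop 3 → stop 2 → Base (or its reverse).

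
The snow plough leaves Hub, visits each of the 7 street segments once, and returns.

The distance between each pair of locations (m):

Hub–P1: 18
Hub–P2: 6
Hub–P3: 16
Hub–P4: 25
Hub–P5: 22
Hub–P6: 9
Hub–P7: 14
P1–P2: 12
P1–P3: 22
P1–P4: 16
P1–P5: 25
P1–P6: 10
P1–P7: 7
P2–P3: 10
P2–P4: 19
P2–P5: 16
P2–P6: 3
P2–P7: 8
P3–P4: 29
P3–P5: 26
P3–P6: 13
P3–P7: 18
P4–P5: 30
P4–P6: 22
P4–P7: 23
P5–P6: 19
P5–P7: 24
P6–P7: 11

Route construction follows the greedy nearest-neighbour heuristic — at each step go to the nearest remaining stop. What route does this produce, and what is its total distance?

Hub → [P2:6 / P6:9 / P7:14 / P3:16 / P1:18 / P5:22 / P4:25] → P2 (6)
P2 → [P6:3 / P7:8 / P3:10 / P1:12 / P5:16 / P4:19] → P6 (3)
P6 → [P1:10 / P7:11 / P3:13 / P5:19 / P4:22] → P1 (10)
P1 → [P7:7 / P4:16 / P3:22 / P5:25] → P7 (7)
P7 → [P3:18 / P4:23 / P5:24] → P3 (18)
P3 → [P5:26 / P4:29] → P5 (26)
P5 → [P4:30] → P4 (30)
Return P4→Hub: 25.
Total = 6 + 3 + 10 + 7 + 18 + 26 + 30 + 25 = 125.

125 m along Hub → P2 → P6 → P1 → P7 → P3 → P5 → P4 → Hub.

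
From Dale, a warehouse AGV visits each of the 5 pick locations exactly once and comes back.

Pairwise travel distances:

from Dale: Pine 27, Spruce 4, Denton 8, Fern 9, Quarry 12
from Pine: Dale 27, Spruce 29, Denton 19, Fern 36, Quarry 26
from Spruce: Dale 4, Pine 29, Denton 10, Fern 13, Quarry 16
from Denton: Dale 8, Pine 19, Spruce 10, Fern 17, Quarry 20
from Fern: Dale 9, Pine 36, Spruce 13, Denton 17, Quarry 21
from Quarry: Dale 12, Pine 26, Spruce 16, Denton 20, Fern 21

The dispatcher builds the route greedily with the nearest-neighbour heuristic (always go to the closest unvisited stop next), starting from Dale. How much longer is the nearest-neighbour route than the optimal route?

The nearest-neighbour route is 16 longer than optimal.

Dale: Spruce=4, Denton=8, Fern=9, Quarry=12, Pine=27 ⇒ Spruce
Spruce: Denton=10, Fern=13, Quarry=16, Pine=29 ⇒ Denton
Denton: Fern=17, Pine=19, Quarry=20 ⇒ Fern
Fern: Quarry=21, Pine=36 ⇒ Quarry
Quarry: Pine=26 ⇒ Pine
NN route Dale → Spruce → Denton → Fern → Quarry → Pine → Dale costs 105.
Optimal: Dale → Spruce → Denton → Pine → Quarry → Fern → Dale costs 89 (by enumerating all 60 distinct tours).
Excess = 105 − 89 = 16.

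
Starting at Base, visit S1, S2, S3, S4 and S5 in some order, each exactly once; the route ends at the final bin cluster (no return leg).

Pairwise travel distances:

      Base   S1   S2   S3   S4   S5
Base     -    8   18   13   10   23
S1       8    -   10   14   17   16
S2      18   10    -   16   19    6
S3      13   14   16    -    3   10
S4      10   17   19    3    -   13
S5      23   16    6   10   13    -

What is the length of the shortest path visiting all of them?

There are 5! = 120 possible orderings.
Base → S1 → S2 → S3 → S4 → S5: 8+10+16+3+13 = 50
Base → S1 → S2 → S3 → S5 → S4: 8+10+16+10+13 = 57
Base → S1 → S2 → S4 → S3 → S5: 8+10+19+3+10 = 50
Base → S1 → S2 → S4 → S5 → S3: 8+10+19+13+10 = 60
Base → S1 → S2 → S5 → S3 → S4: 8+10+6+10+3 = 37
Base → S1 → S2 → S5 → S4 → S3: 8+10+6+13+3 = 40
Base → S1 → S3 → S2 → S4 → S5: 8+14+16+19+13 = 70
Base → S1 → S3 → S2 → S5 → S4: 8+14+16+6+13 = 57
Base → S1 → S3 → S4 → S2 → S5: 8+14+3+19+6 = 50
Base → S1 → S3 → S4 → S5 → S2: 8+14+3+13+6 = 44
Base → S1 → S3 → S5 → S2 → S4: 8+14+10+6+19 = 57
Base → S1 → S3 → S5 → S4 → S2: 8+14+10+13+19 = 64
Base → S1 → S4 → S2 → S3 → S5: 8+17+19+16+10 = 70
Base → S1 → S4 → S2 → S5 → S3: 8+17+19+6+10 = 60
… (106 more)
The minimum is 37.
One shortest path: Base → S1 → S2 → S5 → S3 → S4.

37 — the minimum one-way total.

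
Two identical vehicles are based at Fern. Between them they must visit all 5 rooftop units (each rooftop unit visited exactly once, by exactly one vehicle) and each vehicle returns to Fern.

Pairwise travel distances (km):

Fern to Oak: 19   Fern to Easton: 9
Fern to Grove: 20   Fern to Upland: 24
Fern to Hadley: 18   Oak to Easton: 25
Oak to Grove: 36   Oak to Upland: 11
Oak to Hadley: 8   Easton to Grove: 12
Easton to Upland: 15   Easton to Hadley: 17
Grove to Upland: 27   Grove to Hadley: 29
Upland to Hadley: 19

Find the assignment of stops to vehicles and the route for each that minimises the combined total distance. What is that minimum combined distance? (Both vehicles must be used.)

Check every non-empty split of the stops between the two vehicles; for each half take its own optimal tour:
  {Oak} + {Easton, Grove, Upland, Hadley}: 38 + 84 = 122
  {Easton} + {Oak, Grove, Upland, Hadley}: 18 + 84 = 102
  {Oak, Easton} + {Grove, Upland, Hadley}: 53 + 84 = 137
  {Grove} + {Oak, Easton, Upland, Hadley}: 40 + 61 = 101
  {Oak, Grove} + {Easton, Upland, Hadley}: 75 + 61 = 136
  {Easton, Grove} + {Oak, Upland, Hadley}: 41 + 61 = 102
  … (15 splits in total)
Best: vehicle 1 Fern → Grove → Fern = 40; vehicle 2 Fern → Easton → Upland → Oak → Hadley → Fern = 61; combined 101.

Minimum combined distance: 101 km.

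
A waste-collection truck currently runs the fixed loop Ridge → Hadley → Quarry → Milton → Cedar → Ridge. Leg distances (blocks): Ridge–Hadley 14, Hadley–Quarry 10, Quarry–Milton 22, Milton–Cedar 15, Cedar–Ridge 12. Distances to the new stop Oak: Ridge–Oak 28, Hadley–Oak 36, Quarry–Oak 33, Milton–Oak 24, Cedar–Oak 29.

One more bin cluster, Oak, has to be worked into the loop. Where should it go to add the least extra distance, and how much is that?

Minimum extra distance: 35 blocks, inserting Oak between Quarry and Milton.

Insertion cost between consecutive stops i–j is d(i,Oak) + d(Oak,j) − d(i,j):
  between Ridge and Hadley: 28 + 36 − 14 = 50
  between Hadley and Quarry: 36 + 33 − 10 = 59
  between Quarry and Milton: 33 + 24 − 22 = 35
  between Milton and Cedar: 24 + 29 − 15 = 38
  between Cedar and Ridge: 29 + 28 − 12 = 45
Cheapest insertion is between Quarry and Milton, adding 35.
New total = 73 + 35 = 108.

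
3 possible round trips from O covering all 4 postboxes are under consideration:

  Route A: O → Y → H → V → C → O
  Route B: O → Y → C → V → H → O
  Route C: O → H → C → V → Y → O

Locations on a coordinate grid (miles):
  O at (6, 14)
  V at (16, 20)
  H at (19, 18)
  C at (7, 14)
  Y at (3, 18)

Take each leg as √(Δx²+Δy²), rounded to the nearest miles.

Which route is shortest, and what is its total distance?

Route A: 5 + 16 + 4 + 11 + 1 = 37
Route B: 5 + 6 + 11 + 4 + 14 = 40
Route C: 14 + 13 + 11 + 13 + 5 = 56

Shortest is Route A, total 37 miles.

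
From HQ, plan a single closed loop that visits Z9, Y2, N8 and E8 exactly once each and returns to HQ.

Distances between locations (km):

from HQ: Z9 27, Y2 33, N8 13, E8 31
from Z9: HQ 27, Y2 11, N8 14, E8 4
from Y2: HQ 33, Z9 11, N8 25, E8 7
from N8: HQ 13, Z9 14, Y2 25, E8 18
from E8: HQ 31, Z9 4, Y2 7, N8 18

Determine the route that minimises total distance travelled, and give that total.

There are 12 distinct closed tours to check (reversals are equivalent).
HQ-Z9-Y2-N8-E8-HQ: 27+11+25+18+31 = 112
HQ-Z9-Y2-E8-N8-HQ: 27+11+7+18+13 = 76
HQ-Z9-N8-Y2-E8-HQ: 27+14+25+7+31 = 104
HQ-Z9-N8-E8-Y2-HQ: 27+14+18+7+33 = 99
HQ-Z9-E8-Y2-N8-HQ: 27+4+7+25+13 = 76
HQ-Z9-E8-N8-Y2-HQ: 27+4+18+25+33 = 107
HQ-Y2-Z9-N8-E8-HQ: 33+11+14+18+31 = 107
HQ-Y2-Z9-E8-N8-HQ: 33+11+4+18+13 = 79
HQ-Y2-N8-Z9-E8-HQ: 33+25+14+4+31 = 107
HQ-Y2-E8-Z9-N8-HQ: 33+7+4+14+13 = 71
HQ-N8-Z9-Y2-E8-HQ: 13+14+11+7+31 = 76
HQ-N8-Y2-Z9-E8-HQ: 13+25+11+4+31 = 84
The minimum is 71.
One optimal route: HQ → Y2 → E8 → Z9 → N8 → HQ (or its reverse).

Minimum total distance: 71 km.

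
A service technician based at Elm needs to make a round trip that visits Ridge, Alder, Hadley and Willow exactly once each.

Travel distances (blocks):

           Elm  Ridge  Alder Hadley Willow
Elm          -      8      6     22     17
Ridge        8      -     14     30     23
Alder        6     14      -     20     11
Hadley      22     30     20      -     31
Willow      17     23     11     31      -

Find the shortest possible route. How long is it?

There are 12 distinct closed tours to check (reversals are equivalent).
Elm - Ridge - Alder - Hadley - Willow - Elm: 8+14+20+31+17 = 90
Elm - Ridge - Alder - Willow - Hadley - Elm: 8+14+11+31+22 = 86
Elm - Ridge - Hadley - Alder - Willow - Elm: 8+30+20+11+17 = 86
Elm - Ridge - Hadley - Willow - Alder - Elm: 8+30+31+11+6 = 86
Elm - Ridge - Willow - Alder - Hadley - Elm: 8+23+11+20+22 = 84
Elm - Ridge - Willow - Hadley - Alder - Elm: 8+23+31+20+6 = 88
Elm - Alder - Ridge - Hadley - Willow - Elm: 6+14+30+31+17 = 98
Elm - Alder - Ridge - Willow - Hadley - Elm: 6+14+23+31+22 = 96
Elm - Alder - Hadley - Ridge - Willow - Elm: 6+20+30+23+17 = 96
Elm - Alder - Willow - Ridge - Hadley - Elm: 6+11+23+30+22 = 92
Elm - Hadley - Ridge - Alder - Willow - Elm: 22+30+14+11+17 = 94
Elm - Hadley - Alder - Ridge - Willow - Elm: 22+20+14+23+17 = 96
The minimum is 84.
One optimal route: Elm → Ridge → Willow → Alder → Hadley → Elm (or its reverse).

84 blocks — the shortest possible round trip.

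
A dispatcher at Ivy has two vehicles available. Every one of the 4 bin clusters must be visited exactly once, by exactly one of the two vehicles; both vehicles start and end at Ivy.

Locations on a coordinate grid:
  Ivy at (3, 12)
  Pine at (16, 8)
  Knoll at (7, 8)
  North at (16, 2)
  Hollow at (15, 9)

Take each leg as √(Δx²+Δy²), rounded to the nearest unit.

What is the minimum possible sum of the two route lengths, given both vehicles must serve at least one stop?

Try each way of splitting the stops between the two vehicles (each non-empty) and, for each split, find the best tour for each vehicle:
  {Pine} + {Knoll, North, Hollow}: 28 + 36 = 64
  {Knoll} + {Pine, North, Hollow}: 12 + 35 = 47
  {Pine, Knoll} + {North, Hollow}: 29 + 35 = 64
  {North} + {Pine, Knoll, Hollow}: 32 + 28 = 60
  {Pine, North} + {Knoll, Hollow}: 36 + 26 = 62
  {Knoll, North} + {Pine, Hollow}: 33 + 27 = 60
  … (7 splits in total)
Best: vehicle 1 Ivy → Knoll → Ivy = 12; vehicle 2 Ivy → North → Pine → Hollow → Ivy = 35; combined 47.

47 — the smallest possible combined total.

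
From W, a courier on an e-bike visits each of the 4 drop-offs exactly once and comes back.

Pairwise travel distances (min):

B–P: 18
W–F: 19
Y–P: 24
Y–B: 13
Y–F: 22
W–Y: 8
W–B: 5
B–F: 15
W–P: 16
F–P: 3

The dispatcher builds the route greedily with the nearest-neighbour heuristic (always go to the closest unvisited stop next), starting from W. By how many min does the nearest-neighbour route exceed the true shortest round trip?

Excess over optimum: 4 min.

W: B=5, Y=8, P=16, F=19 ⇒ B
B: Y=13, F=15, P=18 ⇒ Y
Y: F=22, P=24 ⇒ F
F: P=3 ⇒ P
NN route W → B → Y → F → P → W costs 59.
Optimal: W → Y → B → F → P → W costs 55 (by enumerating all 12 distinct tours).
Excess = 59 − 55 = 4.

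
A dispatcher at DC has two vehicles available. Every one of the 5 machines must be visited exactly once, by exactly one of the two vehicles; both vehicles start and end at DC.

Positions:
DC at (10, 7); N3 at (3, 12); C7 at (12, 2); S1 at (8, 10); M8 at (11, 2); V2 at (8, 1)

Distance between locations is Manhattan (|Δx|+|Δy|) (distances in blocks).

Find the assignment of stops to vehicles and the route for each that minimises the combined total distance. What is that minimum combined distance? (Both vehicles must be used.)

Try each way of splitting the stops between the two vehicles (each non-empty) and, for each split, find the best tour for each vehicle:
  {N3} + {C7, S1, M8, V2}: 24 + 26 = 50
  {C7} + {N3, S1, M8, V2}: 14 + 38 = 52
  {N3, C7} + {S1, M8, V2}: 38 + 24 = 62
  {S1} + {N3, C7, M8, V2}: 10 + 40 = 50
  {N3, S1} + {C7, M8, V2}: 24 + 20 = 44
  {C7, S1} + {N3, M8, V2}: 24 + 38 = 62
  … (15 splits in total)
Best: vehicle 1 DC → N3 → S1 → DC = 24; vehicle 2 DC → C7 → M8 → V2 → DC = 20; combined 44.

44 blocks — the smallest possible combined total.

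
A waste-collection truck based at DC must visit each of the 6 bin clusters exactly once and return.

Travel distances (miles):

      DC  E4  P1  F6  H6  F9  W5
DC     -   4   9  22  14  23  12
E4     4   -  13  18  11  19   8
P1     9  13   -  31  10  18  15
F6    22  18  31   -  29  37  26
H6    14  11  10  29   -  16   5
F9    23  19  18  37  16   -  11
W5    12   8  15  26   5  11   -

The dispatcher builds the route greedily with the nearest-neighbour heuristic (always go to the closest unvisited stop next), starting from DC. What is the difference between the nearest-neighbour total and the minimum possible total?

Excess over optimum: 10 miles.

From DC: E4=4, P1=9, W5=12, H6=14, F6=22, F9=23 → choose E4 (4).
From E4: W5=8, H6=11, P1=13, F6=18, F9=19 → choose W5 (8).
From W5: H6=5, F9=11, P1=15, F6=26 → choose H6 (5).
From H6: P1=10, F9=16, F6=29 → choose P1 (10).
From P1: F9=18, F6=31 → choose F9 (18).
From F9: F6=37 → choose F6 (37).
NN route DC → E4 → W5 → H6 → P1 → F9 → F6 → DC costs 104.
Optimal: DC → E4 → F6 → H6 → W5 → F9 → P1 → DC costs 94 (by enumerating all 360 distinct tours).
Excess = 104 − 94 = 10.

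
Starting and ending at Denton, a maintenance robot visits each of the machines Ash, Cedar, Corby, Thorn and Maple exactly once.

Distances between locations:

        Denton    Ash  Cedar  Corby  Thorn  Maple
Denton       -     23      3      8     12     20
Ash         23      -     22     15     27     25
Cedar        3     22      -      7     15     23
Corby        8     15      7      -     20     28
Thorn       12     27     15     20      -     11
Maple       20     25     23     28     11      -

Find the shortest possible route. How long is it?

With 5 stops there are 5!/2 = 60 distinct round trips (a route and its reverse cost the same).
Denton-Ash-Cedar-Corby-Thorn-Maple-Denton: 23+22+7+20+11+20 = 103
Denton-Ash-Cedar-Corby-Maple-Thorn-Denton: 23+22+7+28+11+12 = 103
Denton-Ash-Cedar-Thorn-Corby-Maple-Denton: 23+22+15+20+28+20 = 128
Denton-Ash-Cedar-Thorn-Maple-Corby-Denton: 23+22+15+11+28+8 = 107
Denton-Ash-Cedar-Maple-Corby-Thorn-Denton: 23+22+23+28+20+12 = 128
Denton-Ash-Cedar-Maple-Thorn-Corby-Denton: 23+22+23+11+20+8 = 107
Denton-Ash-Corby-Cedar-Thorn-Maple-Denton: 23+15+7+15+11+20 = 91
Denton-Ash-Corby-Cedar-Maple-Thorn-Denton: 23+15+7+23+11+12 = 91
Denton-Ash-Corby-Thorn-Cedar-Maple-Denton: 23+15+20+15+23+20 = 116
Denton-Ash-Corby-Thorn-Maple-Cedar-Denton: 23+15+20+11+23+3 = 95
Denton-Ash-Corby-Maple-Cedar-Thorn-Denton: 23+15+28+23+15+12 = 116
Denton-Ash-Corby-Maple-Thorn-Cedar-Denton: 23+15+28+11+15+3 = 95
Denton-Ash-Thorn-Cedar-Corby-Maple-Denton: 23+27+15+7+28+20 = 120
Denton-Ash-Thorn-Cedar-Maple-Corby-Denton: 23+27+15+23+28+8 = 124
… (46 more)
Denton-Cedar-Corby-Ash-Maple-Thorn-Denton: 3+7+15+25+11+12 = 73  ← best
The minimum is 73.
One optimal route: Denton → Cedar → Corby → Ash → Maple → Thorn → Denton (or its reverse).

Shortest round trip = 73.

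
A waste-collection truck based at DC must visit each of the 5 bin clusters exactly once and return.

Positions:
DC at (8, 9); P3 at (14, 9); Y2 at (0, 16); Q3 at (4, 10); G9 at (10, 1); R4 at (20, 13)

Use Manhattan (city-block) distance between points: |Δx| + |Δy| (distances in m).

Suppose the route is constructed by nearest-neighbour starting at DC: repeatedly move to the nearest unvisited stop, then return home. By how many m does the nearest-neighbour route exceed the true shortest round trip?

DC: Q3=5, P3=6, G9=10, Y2=15, R4=16 ⇒ Q3
Q3: Y2=10, P3=11, G9=15, R4=19 ⇒ Y2
Y2: P3=21, R4=23, G9=25 ⇒ P3
P3: R4=10, G9=12 ⇒ R4
R4: G9=22 ⇒ G9
NN route DC → Q3 → Y2 → P3 → R4 → G9 → DC costs 78.
Optimal: DC → Q3 → Y2 → R4 → P3 → G9 → DC costs 70 (by enumerating all 60 distinct tours).
Excess = 78 − 70 = 8.

8 m longer than the optimal tour.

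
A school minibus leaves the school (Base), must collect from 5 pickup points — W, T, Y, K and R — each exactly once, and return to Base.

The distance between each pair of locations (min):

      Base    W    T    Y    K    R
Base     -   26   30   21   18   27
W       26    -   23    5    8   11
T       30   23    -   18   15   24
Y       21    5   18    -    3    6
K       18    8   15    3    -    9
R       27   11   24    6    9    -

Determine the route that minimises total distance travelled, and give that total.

Base-W-T-Y-K-R-Base: 26+23+18+3+9+27 = 106
Base-W-T-Y-R-K-Base: 26+23+18+6+9+18 = 100
Base-W-T-K-Y-R-Base: 26+23+15+3+6+27 = 100
Base-W-T-K-R-Y-Base: 26+23+15+9+6+21 = 100
Base-W-T-R-Y-K-Base: 26+23+24+6+3+18 = 100
Base-W-T-R-K-Y-Base: 26+23+24+9+3+21 = 106
Base-W-Y-T-K-R-Base: 26+5+18+15+9+27 = 100
Base-W-Y-T-R-K-Base: 26+5+18+24+9+18 = 100
Base-W-Y-K-T-R-Base: 26+5+3+15+24+27 = 100
Base-W-Y-K-R-T-Base: 26+5+3+9+24+30 = 97
Base-W-Y-R-T-K-Base: 26+5+6+24+15+18 = 94
Base-W-Y-R-K-T-Base: 26+5+6+9+15+30 = 91
Base-W-K-T-Y-R-Base: 26+8+15+18+6+27 = 100
Base-W-K-T-R-Y-Base: 26+8+15+24+6+21 = 100
… (46 more)
The minimum is 91.
One optimal route: Base → W → Y → R → K → T → Base (or its reverse).

Shortest round trip = 91 min.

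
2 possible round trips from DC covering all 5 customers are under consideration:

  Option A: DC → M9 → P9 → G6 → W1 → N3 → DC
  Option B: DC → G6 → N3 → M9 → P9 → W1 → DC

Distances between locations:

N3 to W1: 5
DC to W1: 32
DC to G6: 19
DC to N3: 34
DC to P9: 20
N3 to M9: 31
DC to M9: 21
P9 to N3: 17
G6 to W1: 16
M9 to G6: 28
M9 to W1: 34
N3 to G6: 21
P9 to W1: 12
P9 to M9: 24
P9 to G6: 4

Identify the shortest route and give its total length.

Shortest is Option A, total 104.

Option A: 21 + 24 + 4 + 16 + 5 + 34 = 104
Option B: 19 + 21 + 31 + 24 + 12 + 32 = 139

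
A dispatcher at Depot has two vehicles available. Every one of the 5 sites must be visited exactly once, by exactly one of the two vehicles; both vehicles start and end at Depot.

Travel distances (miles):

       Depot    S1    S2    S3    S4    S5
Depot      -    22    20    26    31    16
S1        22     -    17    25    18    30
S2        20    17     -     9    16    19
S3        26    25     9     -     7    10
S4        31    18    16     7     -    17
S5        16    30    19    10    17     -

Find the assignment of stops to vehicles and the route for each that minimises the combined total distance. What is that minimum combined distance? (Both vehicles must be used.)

Minimum combined distance: 108 miles.

Check every non-empty split of the stops between the two vehicles; for each half take its own optimal tour:
  {S1} + {S2, S3, S4, S5}: 44 + 69 = 113
  {S2} + {S1, S3, S4, S5}: 40 + 73 = 113
  {S1, S2} + {S3, S4, S5}: 59 + 64 = 123
  {S3} + {S1, S2, S4, S5}: 52 + 88 = 140
  {S1, S3} + {S2, S4, S5}: 73 + 69 = 142
  {S2, S3} + {S1, S4, S5}: 55 + 73 = 128
  … (15 splits in total)
  {S1, S2, S3, S4} + {S5}: 76 + 32 = 108  ← best
Best: vehicle 1 Depot → S1 → S4 → S3 → S2 → Depot = 76; vehicle 2 Depot → S5 → Depot = 32; combined 108.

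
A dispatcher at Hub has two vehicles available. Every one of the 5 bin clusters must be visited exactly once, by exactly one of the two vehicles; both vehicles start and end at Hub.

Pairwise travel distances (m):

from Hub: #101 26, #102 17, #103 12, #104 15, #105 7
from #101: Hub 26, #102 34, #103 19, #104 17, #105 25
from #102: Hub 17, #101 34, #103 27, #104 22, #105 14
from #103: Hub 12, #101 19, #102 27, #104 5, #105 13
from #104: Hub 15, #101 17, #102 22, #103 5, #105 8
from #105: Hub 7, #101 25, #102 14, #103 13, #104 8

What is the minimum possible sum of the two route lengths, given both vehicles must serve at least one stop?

97 m — the smallest possible combined total.

Try each way of splitting the stops between the two vehicles (each non-empty) and, for each split, find the best tour for each vehicle:
  {#101} + {#102, #103, #104, #105}: 52 + 56 = 108
  {#102} + {#101, #103, #104, #105}: 34 + 63 = 97
  {#101, #102} + {#103, #104, #105}: 77 + 32 = 109
  {#103} + {#101, #102, #104, #105}: 24 + 82 = 106
  {#101, #103} + {#102, #104, #105}: 57 + 54 = 111
  {#102, #103} + {#101, #104, #105}: 56 + 58 = 114
  … (15 splits in total)
Best: vehicle 1 Hub → #102 → Hub = 34; vehicle 2 Hub → #103 → #101 → #104 → #105 → Hub = 63; combined 97.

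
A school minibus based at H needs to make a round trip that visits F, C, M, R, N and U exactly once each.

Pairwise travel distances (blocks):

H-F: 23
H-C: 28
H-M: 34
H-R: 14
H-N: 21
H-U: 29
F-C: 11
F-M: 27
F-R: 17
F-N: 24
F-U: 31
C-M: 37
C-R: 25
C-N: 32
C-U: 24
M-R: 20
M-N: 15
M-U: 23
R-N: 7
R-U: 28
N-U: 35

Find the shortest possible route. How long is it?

There are 360 distinct closed tours to check (reversals are equivalent).
H - F - C - M - R - N - U - H: 23+11+37+20+7+35+29 = 162
H - F - C - M - R - U - N - H: 23+11+37+20+28+35+21 = 175
H - F - C - M - N - R - U - H: 23+11+37+15+7+28+29 = 150
H - F - C - M - N - U - R - H: 23+11+37+15+35+28+14 = 163
H - F - C - M - U - R - N - H: 23+11+37+23+28+7+21 = 150
H - F - C - M - U - N - R - H: 23+11+37+23+35+7+14 = 150
H - F - C - R - M - N - U - H: 23+11+25+20+15+35+29 = 158
H - F - C - R - M - U - N - H: 23+11+25+20+23+35+21 = 158
… (352 more)
H - F - C - U - M - N - R - H: 23+11+24+23+15+7+14 = 117  ← best
The minimum is 117.
One optimal route: H → F → C → U → M → N → R → H (or its reverse).

Minimum total distance: 117 blocks.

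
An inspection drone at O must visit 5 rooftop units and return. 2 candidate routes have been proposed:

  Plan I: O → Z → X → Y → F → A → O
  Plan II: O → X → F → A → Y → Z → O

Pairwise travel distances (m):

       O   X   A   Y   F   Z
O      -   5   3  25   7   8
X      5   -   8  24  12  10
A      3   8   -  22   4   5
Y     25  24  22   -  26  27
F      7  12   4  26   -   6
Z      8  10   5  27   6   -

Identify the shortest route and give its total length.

75 m — Plan I is the shortest.

Plan I: 8 + 10 + 24 + 26 + 4 + 3 = 75
Plan II: 5 + 12 + 4 + 22 + 27 + 8 = 78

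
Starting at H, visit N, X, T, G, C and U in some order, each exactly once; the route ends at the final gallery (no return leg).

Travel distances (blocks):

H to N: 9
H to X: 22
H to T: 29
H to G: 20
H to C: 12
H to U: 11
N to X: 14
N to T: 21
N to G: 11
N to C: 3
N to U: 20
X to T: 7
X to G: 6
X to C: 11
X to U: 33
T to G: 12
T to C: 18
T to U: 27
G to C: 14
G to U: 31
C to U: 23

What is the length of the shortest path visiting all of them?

Minimum one-way distance = 61 blocks.

There are 6! = 720 possible orderings.
H - N - X - T - G - C - U: 9+14+7+12+14+23 = 79
H - N - X - T - G - U - C: 9+14+7+12+31+23 = 96
H - N - X - T - C - G - U: 9+14+7+18+14+31 = 93
H - N - X - T - C - U - G: 9+14+7+18+23+31 = 102
H - N - X - T - U - G - C: 9+14+7+27+31+14 = 102
H - N - X - T - U - C - G: 9+14+7+27+23+14 = 94
H - N - X - G - T - C - U: 9+14+6+12+18+23 = 82
H - N - X - G - T - U - C: 9+14+6+12+27+23 = 91
… (712 more)
H - U - N - C - G - X - T: 11+20+3+14+6+7 = 61  ← best
The minimum is 61.
One shortest path: H → U → N → C → G → X → T.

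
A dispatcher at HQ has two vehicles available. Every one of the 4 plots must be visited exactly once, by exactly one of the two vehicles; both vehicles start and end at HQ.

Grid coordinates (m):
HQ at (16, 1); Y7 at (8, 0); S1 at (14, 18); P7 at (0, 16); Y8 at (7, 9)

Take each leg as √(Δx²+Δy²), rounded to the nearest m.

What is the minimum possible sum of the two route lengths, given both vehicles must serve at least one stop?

69 m — the smallest possible combined total.

Check every non-empty split of the stops between the two vehicles; for each half take its own optimal tour:
  {Y7} + {S1, P7, Y8}: 16 + 53 = 69
  {S1} + {Y7, P7, Y8}: 34 + 48 = 82
  {Y7, S1} + {P7, Y8}: 44 + 44 = 88
  {P7} + {Y7, S1, Y8}: 44 + 45 = 89
  {Y7, P7} + {S1, Y8}: 48 + 40 = 88
  {S1, P7} + {Y7, Y8}: 53 + 29 = 82
  … (7 splits in total)
Best: vehicle 1 HQ → Y7 → HQ = 16; vehicle 2 HQ → S1 → P7 → Y8 → HQ = 53; combined 69.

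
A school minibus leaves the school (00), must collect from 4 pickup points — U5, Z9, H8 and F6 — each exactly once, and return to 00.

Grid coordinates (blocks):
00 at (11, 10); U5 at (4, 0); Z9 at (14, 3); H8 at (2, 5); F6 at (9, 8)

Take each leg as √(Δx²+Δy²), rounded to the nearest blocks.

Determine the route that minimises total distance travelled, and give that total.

00 - U5 - Z9 - H8 - F6 - 00: 12+10+12+8+3 = 45
00 - U5 - Z9 - F6 - H8 - 00: 12+10+7+8+10 = 47
00 - U5 - H8 - Z9 - F6 - 00: 12+5+12+7+3 = 39
00 - U5 - H8 - F6 - Z9 - 00: 12+5+8+7+8 = 40
00 - U5 - F6 - Z9 - H8 - 00: 12+9+7+12+10 = 50
00 - U5 - F6 - H8 - Z9 - 00: 12+9+8+12+8 = 49
00 - Z9 - U5 - H8 - F6 - 00: 8+10+5+8+3 = 34
00 - Z9 - U5 - F6 - H8 - 00: 8+10+9+8+10 = 45
00 - Z9 - H8 - U5 - F6 - 00: 8+12+5+9+3 = 37
00 - Z9 - F6 - U5 - H8 - 00: 8+7+9+5+10 = 39
00 - H8 - U5 - Z9 - F6 - 00: 10+5+10+7+3 = 35
00 - H8 - Z9 - U5 - F6 - 00: 10+12+10+9+3 = 44
The minimum is 34.
One optimal route: 00 → Z9 → U5 → H8 → F6 → 00 (or its reverse).

34 blocks — the shortest possible round trip.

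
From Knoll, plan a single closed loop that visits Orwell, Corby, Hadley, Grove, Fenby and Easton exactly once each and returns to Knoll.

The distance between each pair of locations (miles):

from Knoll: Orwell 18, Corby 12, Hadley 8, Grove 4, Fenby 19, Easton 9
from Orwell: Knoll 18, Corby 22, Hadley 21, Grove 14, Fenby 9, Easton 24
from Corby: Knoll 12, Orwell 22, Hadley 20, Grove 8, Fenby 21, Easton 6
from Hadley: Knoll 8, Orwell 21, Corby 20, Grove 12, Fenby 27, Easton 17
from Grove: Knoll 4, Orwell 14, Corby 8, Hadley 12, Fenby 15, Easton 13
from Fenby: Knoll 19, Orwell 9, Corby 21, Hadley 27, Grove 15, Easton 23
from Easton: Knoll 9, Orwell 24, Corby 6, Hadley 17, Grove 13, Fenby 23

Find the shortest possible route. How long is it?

76 miles — the shortest possible round trip.

Knoll - Orwell - Corby - Hadley - Grove - Fenby - Easton - Knoll: 18+22+20+12+15+23+9 = 119
Knoll - Orwell - Corby - Hadley - Grove - Easton - Fenby - Knoll: 18+22+20+12+13+23+19 = 127
Knoll - Orwell - Corby - Hadley - Fenby - Grove - Easton - Knoll: 18+22+20+27+15+13+9 = 124
Knoll - Orwell - Corby - Hadley - Fenby - Easton - Grove - Knoll: 18+22+20+27+23+13+4 = 127
Knoll - Orwell - Corby - Hadley - Easton - Grove - Fenby - Knoll: 18+22+20+17+13+15+19 = 124
Knoll - Orwell - Corby - Hadley - Easton - Fenby - Grove - Knoll: 18+22+20+17+23+15+4 = 119
Knoll - Orwell - Corby - Grove - Hadley - Fenby - Easton - Knoll: 18+22+8+12+27+23+9 = 119
Knoll - Orwell - Corby - Grove - Hadley - Easton - Fenby - Knoll: 18+22+8+12+17+23+19 = 119
… (352 more)
Knoll - Hadley - Orwell - Fenby - Grove - Corby - Easton - Knoll: 8+21+9+15+8+6+9 = 76  ← best
The minimum is 76.
One optimal route: Knoll → Hadley → Orwell → Fenby → Grove → Corby → Easton → Knoll (or its reverse).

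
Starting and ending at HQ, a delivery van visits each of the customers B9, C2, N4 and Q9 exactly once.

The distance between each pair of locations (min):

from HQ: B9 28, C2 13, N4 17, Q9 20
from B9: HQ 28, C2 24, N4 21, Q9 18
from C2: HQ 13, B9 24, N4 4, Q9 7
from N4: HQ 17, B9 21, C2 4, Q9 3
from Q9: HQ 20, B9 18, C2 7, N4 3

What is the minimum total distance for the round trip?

Minimum total distance: 66 min.

HQ→B9→C2→N4→Q9→HQ: 28+24+4+3+20 = 79
HQ→B9→C2→Q9→N4→HQ: 28+24+7+3+17 = 79
HQ→B9→N4→C2→Q9→HQ: 28+21+4+7+20 = 80
HQ→B9→N4→Q9→C2→HQ: 28+21+3+7+13 = 72
HQ→B9→Q9→C2→N4→HQ: 28+18+7+4+17 = 74
HQ→B9→Q9→N4→C2→HQ: 28+18+3+4+13 = 66
HQ→C2→B9→N4→Q9→HQ: 13+24+21+3+20 = 81
HQ→C2→B9→Q9→N4→HQ: 13+24+18+3+17 = 75
HQ→C2→N4→B9→Q9→HQ: 13+4+21+18+20 = 76
HQ→C2→Q9→B9→N4→HQ: 13+7+18+21+17 = 76
HQ→N4→B9→C2→Q9→HQ: 17+21+24+7+20 = 89
HQ→N4→C2→B9→Q9→HQ: 17+4+24+18+20 = 83
The minimum is 66.
One optimal route: HQ → B9 → Q9 → N4 → C2 → HQ (or its reverse).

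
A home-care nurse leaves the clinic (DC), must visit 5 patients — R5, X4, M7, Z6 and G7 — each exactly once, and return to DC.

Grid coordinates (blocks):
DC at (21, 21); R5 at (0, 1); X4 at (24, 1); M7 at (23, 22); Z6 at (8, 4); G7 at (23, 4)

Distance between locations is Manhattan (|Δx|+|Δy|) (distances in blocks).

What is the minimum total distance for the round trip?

With 5 stops there are 5!/2 = 60 distinct round trips (a route and its reverse cost the same).
DC-R5-X4-M7-Z6-G7-DC: 41+24+22+33+15+19 = 154
DC-R5-X4-M7-G7-Z6-DC: 41+24+22+18+15+30 = 150
DC-R5-X4-Z6-M7-G7-DC: 41+24+19+33+18+19 = 154
DC-R5-X4-Z6-G7-M7-DC: 41+24+19+15+18+3 = 120
DC-R5-X4-G7-M7-Z6-DC: 41+24+4+18+33+30 = 150
DC-R5-X4-G7-Z6-M7-DC: 41+24+4+15+33+3 = 120
DC-R5-M7-X4-Z6-G7-DC: 41+44+22+19+15+19 = 160
DC-R5-M7-X4-G7-Z6-DC: 41+44+22+4+15+30 = 156
DC-R5-M7-Z6-X4-G7-DC: 41+44+33+19+4+19 = 160
DC-R5-M7-Z6-G7-X4-DC: 41+44+33+15+4+23 = 160
DC-R5-M7-G7-X4-Z6-DC: 41+44+18+4+19+30 = 156
DC-R5-M7-G7-Z6-X4-DC: 41+44+18+15+19+23 = 160
DC-R5-Z6-X4-M7-G7-DC: 41+11+19+22+18+19 = 130
DC-R5-Z6-X4-G7-M7-DC: 41+11+19+4+18+3 = 96
… (46 more)
DC-M7-G7-X4-R5-Z6-DC: 3+18+4+24+11+30 = 90  ← best
The minimum is 90.
One optimal route: DC → M7 → G7 → X4 → R5 → Z6 → DC (or its reverse).

Minimum total distance: 90 blocks.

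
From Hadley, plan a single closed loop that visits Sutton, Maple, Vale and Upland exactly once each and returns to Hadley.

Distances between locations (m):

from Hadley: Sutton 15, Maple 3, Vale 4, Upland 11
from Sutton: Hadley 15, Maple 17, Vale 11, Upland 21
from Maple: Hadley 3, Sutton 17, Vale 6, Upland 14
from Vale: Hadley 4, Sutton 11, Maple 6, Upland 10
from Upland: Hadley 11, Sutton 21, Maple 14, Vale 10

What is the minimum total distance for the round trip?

With 4 stops there are 4!/2 = 12 distinct round trips (a route and its reverse cost the same).
Hadley→Sutton→Maple→Vale→Upland→Hadley: 15+17+6+10+11 = 59
Hadley→Sutton→Maple→Upland→Vale→Hadley: 15+17+14+10+4 = 60
Hadley→Sutton→Vale→Maple→Upland→Hadley: 15+11+6+14+11 = 57
Hadley→Sutton→Vale→Upland→Maple→Hadley: 15+11+10+14+3 = 53
Hadley→Sutton→Upland→Maple→Vale→Hadley: 15+21+14+6+4 = 60
Hadley→Sutton→Upland→Vale→Maple→Hadley: 15+21+10+6+3 = 55
Hadley→Maple→Sutton→Vale→Upland→Hadley: 3+17+11+10+11 = 52
Hadley→Maple→Sutton→Upland→Vale→Hadley: 3+17+21+10+4 = 55
Hadley→Maple→Vale→Sutton→Upland→Hadley: 3+6+11+21+11 = 52
Hadley→Maple→Upland→Sutton→Vale→Hadley: 3+14+21+11+4 = 53
Hadley→Vale→Sutton→Maple→Upland→Hadley: 4+11+17+14+11 = 57
Hadley→Vale→Maple→Sutton→Upland→Hadley: 4+6+17+21+11 = 59
The minimum is 52.
One optimal route: Hadley → Maple → Sutton → Vale → Upland → Hadley (or its reverse).

Minimum total distance: 52 m.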